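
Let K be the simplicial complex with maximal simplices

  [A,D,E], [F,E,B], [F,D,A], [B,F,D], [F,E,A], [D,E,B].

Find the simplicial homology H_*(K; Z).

Take the total order A < B < D < E < F on the vertex set. Then K (dimension 2) consists of the simplices:

  0-simplices (5): A, B, D, E, F
  1-simplices (9): AD, AE, AF, BD, BE, BF, DE, DF, EF
  2-simplices (6): ADE, ADF, AEF, BDE, BDF, BEF

Hence C_0 ≅ Z^5, C_1 ≅ Z^9, C_2 ≅ Z^6.

∂_1: C_1 → C_0 sends each edge [p,q] (with p < q) to q − p. For instance
  ∂DF = F − D.
The 5×9 boundary matrix has rank 4 and Smith normal form diag(1,1,1,1).

The boundary map ∂_2: C_2 → C_1 sends each 2-simplex [p,q,r] to [q,r] − [p,r] + [p,q]. For instance
  ∂ADF = DF − AF + AD,
  ∂BDF = DF − BF + BD.
This gives a 9×6 integer matrix of rank 5; reducing to Smith normal form yields diagonal entries (1,1,1,1,1).

Computing H_k = (kernel of ∂_k) / (image of ∂_{k+1}):

  H_0: rank C_0 − rank ∂_1 = 5 − 4 = 1, and the invariant factors of ∂_1 are all 1, so H_0 ≅ Z.
  H_1: rank ker ∂_1 − rank ∂_2 = (9 − 4) − 5 = 0, and the invariant factors of ∂_2 are all 1, so H_1 ≅ 0.
  H_2: rank ker ∂_2 − rank ∂_3 = (6 − 5) − 0 = 1, and there is no ∂_3, so H_2 ≅ Z.

H_0 = Z,  H_1 = 0,  H_2 = Z.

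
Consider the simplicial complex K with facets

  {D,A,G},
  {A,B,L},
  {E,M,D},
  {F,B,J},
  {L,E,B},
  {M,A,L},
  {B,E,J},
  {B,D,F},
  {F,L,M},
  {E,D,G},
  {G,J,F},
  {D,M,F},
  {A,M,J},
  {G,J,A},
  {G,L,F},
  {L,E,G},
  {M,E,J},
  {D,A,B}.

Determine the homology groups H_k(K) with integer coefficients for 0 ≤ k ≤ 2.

Take the total order A < B < D < E < F < G < J < L < M on the vertex set. Then K (dimension 2) consists of the simplices:

  0-simplices (9): A, B, D, E, F, G, J, L, M
  1-simplices (27): AB, AD, AG, AJ, AL, AM, BD, BE, BF, BJ, BL, DE, DF, DG, DM, EG, EJ, EL, EM, FG, FJ, FL, FM, GJ, GL, JM, LM
  2-simplices (18): ABD, ABL, ADG, AGJ, AJM, ALM, BDF, BEJ, BEL, BFJ, DEG, DEM, DFM, EGL, EJM, FGJ, FGL, FLM

giving chain groups C_0 ≅ Z^9, C_1 ≅ Z^27, C_2 ≅ Z^18.

The boundary map ∂_1: C_1 → C_0 is given by ∂[p,q] = [q] − [p]. For instance
  ∂GL = L − G.
The resulting 9×27 matrix has rank 8, and its Smith normal form has invariant factors (1,1,1,1,1,1,1,1).

∂_2: C_2 → C_1 maps a triangle to the signed sum of its edges. For instance
  ∂ADG = DG − AG + AD,
  ∂DEM = EM − DM + DE.
As a 27×18 matrix over Z this has rank 17, with invariant factors (1,1,1,1,1,1,1,1,1,1,1,1,1,1,1,1,1).

From H_k ≅ ker(∂_k) / im(∂_{k+1}) we obtain:

  H_0: rank C_0 − rank ∂_1 = 9 − 8 = 1, and the invariant factors of ∂_1 are all 1, so H_0 ≅ Z.
  H_1: rank ker ∂_1 − rank ∂_2 = (27 − 8) − 17 = 2, and the invariant factors of ∂_2 are all 1, so H_1 ≅ Z^2.
  H_2: rank ker ∂_2 − rank ∂_3 = (18 − 17) − 0 = 1, and there is no ∂_3, so H_2 ≅ Z.

H_0 ≅ Z,  H_1 ≅ Z^2,  H_2 ≅ Z.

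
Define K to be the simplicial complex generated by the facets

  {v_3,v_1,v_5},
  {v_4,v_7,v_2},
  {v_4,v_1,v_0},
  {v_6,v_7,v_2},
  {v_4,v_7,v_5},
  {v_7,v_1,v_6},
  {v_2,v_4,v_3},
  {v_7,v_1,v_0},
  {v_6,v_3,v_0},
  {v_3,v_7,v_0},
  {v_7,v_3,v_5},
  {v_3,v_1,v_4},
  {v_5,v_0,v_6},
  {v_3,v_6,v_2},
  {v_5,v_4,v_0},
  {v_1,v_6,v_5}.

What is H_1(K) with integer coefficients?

K has 8 vertices, 24 edges, 16 triangles.
rank ∂_1 = 7, rank ∂_2 = 15 ⇒ b_1 = 24 − 7 − 15 = 2; all invariant factors of ∂_2 are 1 so no torsion. So H_1 = Z^2.

H_1 = Z^2.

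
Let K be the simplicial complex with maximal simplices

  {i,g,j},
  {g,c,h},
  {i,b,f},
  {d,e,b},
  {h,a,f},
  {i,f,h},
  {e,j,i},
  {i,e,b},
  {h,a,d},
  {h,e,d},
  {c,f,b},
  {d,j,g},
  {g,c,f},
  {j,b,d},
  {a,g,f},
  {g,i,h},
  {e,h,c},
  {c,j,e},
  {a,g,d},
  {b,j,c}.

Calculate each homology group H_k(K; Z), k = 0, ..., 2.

We work with the vertex ordering a < b < c < d < e < f < g < h < i < j. The simplices of K, each written with vertices in increasing order, are:

  0-simplices (10): a, b, c, d, e, f, g, h, i, j
  1-simplices (30): ad, af, ag, ah, bc, bd, be, bf, bi, bj, ce, cf, cg, ch, cj, de, dg, dh, dj, eh, ei, ej, fg, fh, fi, gh, gi, gj, hi, ij
  2-simplices (20): adg, adh, afg, afh, bcf, bcj, bde, bdj, bei, bfi, ceh, cej, cfg, cgh, deh, dgj, eij, fhi, ghi, gij

giving chain groups C_0 ≅ Z^10, C_1 ≅ Z^30, C_2 ≅ Z^20.

The boundary map ∂_1: C_1 → C_0 sends each edge [p,q] (with p < q) to q − p. For instance
  ∂ch = h − c.
As a 10×30 matrix over Z this has rank 9, with invariant factors (1,1,1,1,1,1,1,1,1).

Boundary ∂_2: C_2 → C_1 maps a triangle to the signed sum of its edges. For instance
  ∂afg = fg − ag + af,
  ∂ceh = eh − ch + ce.
As a 30×20 matrix over Z this has rank 20, with invariant factors (1,1,1,1,1,1,1,1,1,1,1,1,1,1,1,1,1,1,1,2).

Now H_k = ker ∂_k / im ∂_{k+1}, so:

  H_0: rank C_0 − rank ∂_1 = 10 − 9 = 1, and the invariant factors of ∂_1 are all 1, so H_0 ≅ Z.
  H_1: rank ker ∂_1 − rank ∂_2 = (30 − 9) − 20 = 1, and ∂_2 has invariant factor 2 > 1, so H_1 ≅ Z × Z/2.
  H_2: rank ker ∂_2 − rank ∂_3 = (20 − 20) − 0 = 0, and there is no ∂_3, so H_2 ≅ 0.

(K is a triangulation of the Klein bottle.)

H_0 = Z,  H_1 = Z × Z/2,  H_2 = 0.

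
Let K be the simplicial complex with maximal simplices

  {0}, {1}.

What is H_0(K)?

Fix the vertex order 0 < 1 and write every simplex with vertices in increasing order. Then dim K = 0 and the simplices of K are:

  0-simplices (2): [0], [1]

Hence C_0 ≅ Z^2.

Computing H_k = (kernel of ∂_k) / (image of ∂_{k+1}):

  H_0: rank C_0 − rank ∂_1 = 2 − 0 = 2, and there is no ∂_1, so H_0 ≅ Z^2.

(K is a triangulation of a set of 2 points.)

H_0 = Z^2.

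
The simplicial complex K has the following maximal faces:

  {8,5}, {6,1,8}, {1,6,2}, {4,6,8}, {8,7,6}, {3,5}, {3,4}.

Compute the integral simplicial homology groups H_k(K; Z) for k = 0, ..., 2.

H_0 = Z,  H_1 = Z,  H_2 = 0.

We work with the vertex ordering 1 < 2 < 3 < 4 < 5 < 6 < 7 < 8. The simplices of K, each written with vertices in increasing order, are:

  0-simplices (8): [1], [2], [3], [4], [5], [6], [7], [8]
  1-simplices (12): [1,2], [1,6], [1,8], [2,6], [3,4], [3,5], [4,6], [4,8], [5,8], [6,7], [6,8], [7,8]
  2-simplices (4): [1,2,6], [1,6,8], [4,6,8], [6,7,8]

giving chain groups C_0 ≅ Z^8, C_1 ≅ Z^12, C_2 ≅ Z^4.

Boundary ∂_1: C_1 → C_0 maps an edge to its endpoints' difference, ∂[p,q] = q − p. For instance
  ∂[6,7] = [7] − [6].
This gives a 8×12 integer matrix of rank 7; reducing to Smith normal form yields diagonal entries (1,1,1,1,1,1,1).

Boundary ∂_2: C_2 → C_1 sends each 2-simplex [p,q,r] to [q,r] − [p,r] + [p,q]. For instance
  ∂[1,6,8] = [6,8] − [1,8] + [1,6],
  ∂[4,6,8] = [6,8] − [4,8] + [4,6].
The 12×4 boundary matrix has rank 4 and Smith normal form diag(1,1,1,1).

From H_k ≅ ker(∂_k) / im(∂_{k+1}) we obtain:

  H_0: rank C_0 − rank ∂_1 = 8 − 7 = 1, and the invariant factors of ∂_1 are all 1, so H_0 = Z.
  H_1: rank ker ∂_1 − rank ∂_2 = (12 − 7) − 4 = 1, and the invariant factors of ∂_2 are all 1, so H_1 = Z.
  H_2: rank ker ∂_2 − rank ∂_3 = (4 − 4) − 0 = 0, and there is no ∂_3, so H_2 = 0.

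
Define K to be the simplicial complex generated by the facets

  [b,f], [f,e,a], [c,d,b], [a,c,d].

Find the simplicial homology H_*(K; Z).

K has 6 vertices, 9 edges, 3 triangles.
rank ∂_0 = 0, rank ∂_1 = 5 ⇒ b_0 = 6 − 0 − 5 = 1; all invariant factors of ∂_1 are 1 so no torsion. So H_0 = Z.
rank ∂_1 = 5, rank ∂_2 = 3 ⇒ b_1 = 9 − 5 − 3 = 1; all invariant factors of ∂_2 are 1 so no torsion. So H_1 = Z.
rank ∂_2 = 3, rank ∂_3 = 0 ⇒ b_2 = 3 − 3 − 0 = 0. So H_2 = 0.

H_0 ≅ Z,  H_1 ≅ Z,  H_2 = 0.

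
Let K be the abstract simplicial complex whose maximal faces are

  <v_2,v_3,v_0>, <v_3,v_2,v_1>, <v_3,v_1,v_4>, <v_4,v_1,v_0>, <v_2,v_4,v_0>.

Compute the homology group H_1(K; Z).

H_1 ≅ Z.

Order the vertices as v_0 < v_1 < v_2 < v_3 < v_4. Listing each simplex with vertices in this order, K has dimension 2 with simplices:

  0-simplices (5): [v_0], [v_1], [v_2], [v_3], [v_4]
  1-simplices (10): [v_0,v_1], [v_0,v_2], [v_0,v_3], [v_0,v_4], [v_1,v_2], [v_1,v_3], [v_1,v_4], [v_2,v_3], [v_2,v_4], [v_3,v_4]
  2-simplices (5): [v_0,v_1,v_4], [v_0,v_2,v_3], [v_0,v_2,v_4], [v_1,v_2,v_3], [v_1,v_3,v_4]

Hence C_0 ≅ Z^5, C_1 ≅ Z^10, C_2 ≅ Z^5.

The boundary map ∂_1: C_1 → C_0 sends each edge [p,q] (with p < q) to q − p. For instance
  ∂[v_1,v_2] = [v_2] − [v_1].
The 5×10 boundary matrix has rank 4 and Smith normal form diag(1,1,1,1).

Boundary ∂_2: C_2 → C_1 sends each 2-simplex [p,q,r] to [q,r] − [p,r] + [p,q]. For instance
  ∂[v_1,v_2,v_3] = [v_2,v_3] − [v_1,v_3] + [v_1,v_2],
  ∂[v_1,v_3,v_4] = [v_3,v_4] − [v_1,v_4] + [v_1,v_3].
This gives a 10×5 integer matrix of rank 5; reducing to Smith normal form yields diagonal entries (1,1,1,1,1).

Reading off H_k = ker ∂_k / im ∂_{k+1}:

  H_1: rank ker ∂_1 − rank ∂_2 = (10 − 4) − 5 = 1, and the invariant factors of ∂_2 are all 1, so H_1 ≅ Z.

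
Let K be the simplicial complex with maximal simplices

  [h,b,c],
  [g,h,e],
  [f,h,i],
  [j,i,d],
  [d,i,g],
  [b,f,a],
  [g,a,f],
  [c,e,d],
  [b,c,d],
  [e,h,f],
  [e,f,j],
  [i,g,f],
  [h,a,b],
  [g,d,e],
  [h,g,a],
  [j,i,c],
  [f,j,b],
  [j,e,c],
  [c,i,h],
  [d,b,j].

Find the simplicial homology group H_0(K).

Fix the vertex order a < b < c < d < e < f < g < h < i < j and write every simplex with vertices in increasing order. Then dim K = 2 and the simplices of K are:

  0-simplices (10): a, b, c, d, e, f, g, h, i, j
  1-simplices (30): ab, af, ag, ah, bc, bd, bf, bh, bj, cd, ce, ch, ci, cj, de, dg, di, dj, ef, eg, eh, ej, fg, fh, fi, fj, gh, gi, hi, ij
  2-simplices (20): abf, abh, afg, agh, bcd, bch, bdj, bfj, cde, cej, chi, cij, deg, dgi, dij, efh, efj, egh, fgi, fhi

giving chain groups C_0 ≅ Z^10, C_1 ≅ Z^30, C_2 ≅ Z^20.

The boundary map ∂_1: C_1 → C_0 maps an edge to its endpoints' difference, ∂[p,q] = q − p. For instance
  ∂ci = i − c.
As a 10×30 matrix over Z this has rank 9, with invariant factors (1,1,1,1,1,1,1,1,1).

Boundary ∂_2: C_2 → C_1 maps a triangle to the signed sum of its edges. For instance
  ∂cej = ej − cj + ce,
  ∂fhi = hi − fi + fh.
The resulting 30×20 matrix has rank 20, and its Smith normal form has invariant factors (1,1,1,1,1,1,1,1,1,1,1,1,1,1,1,1,1,1,1,2).

Computing H_k = (kernel of ∂_k) / (image of ∂_{k+1}):

  H_0: rank C_0 − rank ∂_1 = 10 − 9 = 1, and the invariant factors of ∂_1 are all 1, so H_0 ≅ Z.

H_0 ≅ Z.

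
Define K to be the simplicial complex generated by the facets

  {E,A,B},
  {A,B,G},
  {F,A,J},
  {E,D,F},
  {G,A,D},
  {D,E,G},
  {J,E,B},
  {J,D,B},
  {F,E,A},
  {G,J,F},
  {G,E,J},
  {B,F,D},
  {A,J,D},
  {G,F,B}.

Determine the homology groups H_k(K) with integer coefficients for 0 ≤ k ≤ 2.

Fix the vertex order A < B < D < E < F < G < J and write every simplex with vertices in increasing order. Then dim K = 2 and the simplices of K are:

  0-simplices (7): A, B, D, E, F, G, J
  1-simplices (21): AB, AD, AE, AF, AG, AJ, BD, BE, BF, BG, BJ, DE, DF, DG, DJ, EF, EG, EJ, FG, FJ, GJ
  2-simplices (14): ABE, ABG, ADG, ADJ, AEF, AFJ, BDF, BDJ, BEJ, BFG, DEF, DEG, EGJ, FGJ

giving chain groups C_0 ≅ Z^7, C_1 ≅ Z^21, C_2 ≅ Z^14.

Boundary ∂_1: C_1 → C_0 maps an edge to its endpoints' difference, ∂[p,q] = q − p.
This gives a 7×21 integer matrix of rank 6; reducing to Smith normal form yields diagonal entries (1,1,1,1,1,1).

Boundary ∂_2: C_2 → C_1 acts by ∂[p,q,r] = [q,r] − [p,r] + [p,q]. For instance
  ∂ADJ = DJ − AJ + AD,
  ∂AEF = EF − AF + AE.
As a 21×14 matrix over Z this has rank 13, with invariant factors (1,1,1,1,1,1,1,1,1,1,1,1,1).

Now H_k = ker ∂_k / im ∂_{k+1}, so:

  H_0: rank C_0 − rank ∂_1 = 7 − 6 = 1, and the invariant factors of ∂_1 are all 1, so H_0 = Z.
  H_1: rank ker ∂_1 − rank ∂_2 = (21 − 6) − 13 = 2, and the invariant factors of ∂_2 are all 1, so H_1 = Z^2.
  H_2: rank ker ∂_2 − rank ∂_3 = (14 − 13) − 0 = 1, and there is no ∂_3, so H_2 = Z.

H_0 = Z,  H_1 = Z^2,  H_2 = Z.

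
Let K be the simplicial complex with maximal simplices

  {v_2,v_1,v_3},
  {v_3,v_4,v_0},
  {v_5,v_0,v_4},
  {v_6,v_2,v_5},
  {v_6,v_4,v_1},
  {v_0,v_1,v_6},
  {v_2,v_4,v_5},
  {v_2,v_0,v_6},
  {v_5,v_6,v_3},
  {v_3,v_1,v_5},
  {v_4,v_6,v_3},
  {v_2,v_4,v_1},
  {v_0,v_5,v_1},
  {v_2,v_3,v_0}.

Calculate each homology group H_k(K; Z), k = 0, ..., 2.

We work with the vertex ordering v_0 < v_1 < v_2 < v_3 < v_4 < v_5 < v_6. The simplices of K, each written with vertices in increasing order, are:

  0-simplices (7): [v_0], [v_1], [v_2], [v_3], [v_4], [v_5], [v_6]
  1-simplices (21): (21 of them)
  2-simplices (14): (14 of them)

giving chain groups C_0 ≅ Z^7, C_1 ≅ Z^21, C_2 ≅ Z^14.

Boundary ∂_1: C_1 → C_0 maps an edge to its endpoints' difference, ∂[p,q] = q − p.
As a 7×21 matrix over Z this has rank 6, with invariant factors (1,1,1,1,1,1).

∂_2: C_2 → C_1 acts by ∂[p,q,r] = [q,r] − [p,r] + [p,q]. For instance
  ∂[v_2,v_5,v_6] = [v_5,v_6] − [v_2,v_6] + [v_2,v_5],
  ∂[v_0,v_1,v_6] = [v_1,v_6] − [v_0,v_6] + [v_0,v_1].
The resulting 21×14 matrix has rank 13, and its Smith normal form has invariant factors (1,1,1,1,1,1,1,1,1,1,1,1,1).

Now H_k = ker ∂_k / im ∂_{k+1}, so:

  H_0: rank C_0 − rank ∂_1 = 7 − 6 = 1, and the invariant factors of ∂_1 are all 1, so H_0 = Z.
  H_1: rank ker ∂_1 − rank ∂_2 = (21 − 6) − 13 = 2, and the invariant factors of ∂_2 are all 1, so H_1 = Z^2.
  H_2: rank ker ∂_2 − rank ∂_3 = (14 − 13) − 0 = 1, and there is no ∂_3, so H_2 = Z.

As a check, the Euler characteristic is 7 − 21 + 14 = 0, which agrees with 1 − 2 + 1 = 0.

H_0 = Z,  H_1 = Z^2,  H_2 = Z.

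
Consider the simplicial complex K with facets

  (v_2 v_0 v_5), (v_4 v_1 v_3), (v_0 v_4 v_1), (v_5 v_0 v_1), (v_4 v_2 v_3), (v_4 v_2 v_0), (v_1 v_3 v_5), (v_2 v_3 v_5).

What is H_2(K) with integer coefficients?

Take the total order v_0 < v_1 < v_2 < v_3 < v_4 < v_5 on the vertex set. Then K (dimension 2) consists of the simplices:

  0-simplices (6): [v_0], [v_1], [v_2], [v_3], [v_4], [v_5]
  1-simplices (12): [v_0,v_1], [v_0,v_2], [v_0,v_4], [v_0,v_5], [v_1,v_3], [v_1,v_4], [v_1,v_5], [v_2,v_3], [v_2,v_4], [v_2,v_5], [v_3,v_4], [v_3,v_5]
  2-simplices (8): [v_0,v_1,v_4], [v_0,v_1,v_5], [v_0,v_2,v_4], [v_0,v_2,v_5], [v_1,v_3,v_4], [v_1,v_3,v_5], [v_2,v_3,v_4], [v_2,v_3,v_5]

so the chain groups are C_0 ≅ Z^6, C_1 ≅ Z^12, C_2 ≅ Z^8.

∂_1: C_1 → C_0 is given by ∂[p,q] = [q] − [p].
As a 6×12 matrix over Z this has rank 5, with invariant factors (1,1,1,1,1).

The boundary map ∂_2: C_2 → C_1 sends each 2-simplex [p,q,r] to [q,r] − [p,r] + [p,q]. For instance
  ∂[v_0,v_2,v_5] = [v_2,v_5] − [v_0,v_5] + [v_0,v_2],
  ∂[v_0,v_1,v_5] = [v_1,v_5] − [v_0,v_5] + [v_0,v_1].
The 12×8 boundary matrix has rank 7 and Smith normal form diag(1,1,1,1,1,1,1).

Reading off H_k = ker ∂_k / im ∂_{k+1}:

  H_2: rank ker ∂_2 − rank ∂_3 = (8 − 7) − 0 = 1, and there is no ∂_3, so H_2 = Z.

(K is a triangulation of the 2-sphere S^2.)

H_2 = Z.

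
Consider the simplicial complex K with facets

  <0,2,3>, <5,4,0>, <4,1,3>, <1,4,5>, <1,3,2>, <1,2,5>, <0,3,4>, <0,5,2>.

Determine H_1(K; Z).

Take the total order 0 < 1 < 2 < 3 < 4 < 5 on the vertex set. Then K (dimension 2) consists of the simplices:

  0-simplices (6): [0], [1], [2], [3], [4], [5]
  1-simplices (12): [0,2], [0,3], [0,4], [0,5], [1,2], [1,3], [1,4], [1,5], [2,3], [2,5], [3,4], [4,5]
  2-simplices (8): [0,2,3], [0,2,5], [0,3,4], [0,4,5], [1,2,3], [1,2,5], [1,3,4], [1,4,5]

so the chain groups are C_0 ≅ Z^6, C_1 ≅ Z^12, C_2 ≅ Z^8.

The boundary map ∂_1: C_1 → C_0 is given by ∂[p,q] = [q] − [p]. For instance
  ∂[0,2] = [2] − [0].
This gives a 6×12 integer matrix of rank 5; reducing to Smith normal form yields diagonal entries (1,1,1,1,1).

The boundary map ∂_2: C_2 → C_1 acts by ∂[p,q,r] = [q,r] − [p,r] + [p,q]. For instance
  ∂[1,3,4] = [3,4] − [1,4] + [1,3],
  ∂[1,2,3] = [2,3] − [1,3] + [1,2].
The resulting 12×8 matrix has rank 7, and its Smith normal form has invariant factors (1,1,1,1,1,1,1).

From H_k ≅ ker(∂_k) / im(∂_{k+1}) we obtain:

  H_1: rank ker ∂_1 − rank ∂_2 = (12 − 5) − 7 = 0, and the invariant factors of ∂_2 are all 1, so H_1 = 0.

(K is a triangulation of the 2-sphere S^2.)

H_1 = 0.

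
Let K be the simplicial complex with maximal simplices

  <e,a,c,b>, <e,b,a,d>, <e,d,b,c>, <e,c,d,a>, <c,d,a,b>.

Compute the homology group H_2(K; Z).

Take the total order a < b < c < d < e on the vertex set. Then K (dimension 3) consists of the simplices:

  0-simplices (5): a, b, c, d, e
  1-simplices (10): ab, ac, ad, ae, bc, bd, be, cd, ce, de
  2-simplices (10): abc, abd, abe, acd, ace, ade, bcd, bce, bde, cde
  3-simplices (5): abcd, abce, abde, acde, bcde

Hence C_0 ≅ Z^5, C_1 ≅ Z^10, C_2 ≅ Z^10, C_3 ≅ Z^5.

∂_1: C_1 → C_0 maps an edge to its endpoints' difference, ∂[p,q] = q − p. For instance
  ∂de = e − d.
This gives a 5×10 integer matrix of rank 4; reducing to Smith normal form yields diagonal entries (1,1,1,1).

The boundary map ∂_2: C_2 → C_1 acts by ∂[p,q,r] = [q,r] − [p,r] + [p,q]. For instance
  ∂bce = ce − be + bc,
  ∂cde = de − ce + cd.
As a 10×10 matrix over Z this has rank 6, with invariant factors (1,1,1,1,1,1).

Boundary ∂_3: C_3 → C_2 sends each 3-simplex σ to the alternating sum Σ_i (−1)^i (σ with its i-th vertex removed). For instance
  ∂abcd = bcd − acd + abd − abc,
  ∂acde = cde − ade + ace − acd.
As a 10×5 matrix over Z this has rank 4, with invariant factors (1,1,1,1).

Now H_k = ker ∂_k / im ∂_{k+1}, so:

  H_2: rank ker ∂_2 − rank ∂_3 = (10 − 6) − 4 = 0, and the invariant factors of ∂_3 are all 1, so H_2 = 0.

(K is a triangulation of the 3-sphere S^3.)

H_2 ≅ 0.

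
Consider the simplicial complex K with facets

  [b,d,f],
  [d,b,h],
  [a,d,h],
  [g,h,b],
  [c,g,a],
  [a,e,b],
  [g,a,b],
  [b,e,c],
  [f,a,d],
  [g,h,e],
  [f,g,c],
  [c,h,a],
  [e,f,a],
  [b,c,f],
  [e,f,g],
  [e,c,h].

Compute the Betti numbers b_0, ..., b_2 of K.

b_0 = 1, b_1 = 2, b_2 = 1.

Order the vertices as a < b < c < d < e < f < g < h. Listing each simplex with vertices in this order, K has dimension 2 with simplices:

  0-simplices (8): a, b, c, d, e, f, g, h
  1-simplices (24): ab, ac, ad, ae, af, ag, ah, bc, bd, be, bf, bg, bh, ce, cf, cg, ch, df, dh, ef, eg, eh, fg, gh
  2-simplices (16): abe, abg, acg, ach, adf, adh, aef, bce, bcf, bdf, bdh, bgh, ceh, cfg, efg, egh

so the chain groups are C_0 ≅ Z^8, C_1 ≅ Z^24, C_2 ≅ Z^16.

The boundary map ∂_1: C_1 → C_0 sends each edge [p,q] (with p < q) to q − p.
This gives a 8×24 integer matrix of rank 7; reducing to Smith normal form yields diagonal entries (1,1,1,1,1,1,1).

The boundary map ∂_2: C_2 → C_1 maps a triangle to the signed sum of its edges. For instance
  ∂egh = gh − eh + eg,
  ∂cfg = fg − cg + cf.
The resulting 24×16 matrix has rank 15, and its Smith normal form has invariant factors (1,1,1,1,1,1,1,1,1,1,1,1,1,1,1).

Reading off H_k = ker ∂_k / im ∂_{k+1}:

  H_0: rank C_0 − rank ∂_1 = 8 − 7 = 1, and the invariant factors of ∂_1 are all 1, so H_0 = Z.
  H_1: rank ker ∂_1 − rank ∂_2 = (24 − 7) − 15 = 2, and the invariant factors of ∂_2 are all 1, so H_1 = Z^2.
  H_2: rank ker ∂_2 − rank ∂_3 = (16 − 15) − 0 = 1, and there is no ∂_3, so H_2 = Z.

Hence the Betti numbers are b_0 = 1, b_1 = 2, b_2 = 1.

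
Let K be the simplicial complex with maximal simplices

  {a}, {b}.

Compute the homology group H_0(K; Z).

H_0 ≅ Z^2.

Take the total order a < b on the vertex set. Then K (dimension 0) consists of the simplices:

  0-simplices (2): a, b

giving chain groups C_0 ≅ Z^2.

Now H_k = ker ∂_k / im ∂_{k+1}, so:

  H_0: rank C_0 − rank ∂_1 = 2 − 0 = 2, and there is no ∂_1, so H_0 ≅ Z^2.

(K is a triangulation of a set of 2 points.)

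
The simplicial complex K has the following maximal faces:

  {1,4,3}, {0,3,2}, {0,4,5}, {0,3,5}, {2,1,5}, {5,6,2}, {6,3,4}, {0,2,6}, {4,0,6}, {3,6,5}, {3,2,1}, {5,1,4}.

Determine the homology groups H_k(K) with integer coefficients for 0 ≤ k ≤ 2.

H_0 = Z,  H_1 = Z/2,  H_2 = 0.

Take the total order 0 < 1 < 2 < 3 < 4 < 5 < 6 on the vertex set. Then K (dimension 2) consists of the simplices:

  0-simplices (7): [0], [1], [2], [3], [4], [5], [6]
  1-simplices (18): [0,2], [0,3], [0,4], [0,5], [0,6], [1,2], [1,3], [1,4], [1,5], [2,3], [2,5], [2,6], [3,4], [3,5], [3,6], [4,5], [4,6], [5,6]
  2-simplices (12): [0,2,3], [0,2,6], [0,3,5], [0,4,5], [0,4,6], [1,2,3], [1,2,5], [1,3,4], [1,4,5], [2,5,6], [3,4,6], [3,5,6]

so the chain groups are C_0 ≅ Z^7, C_1 ≅ Z^18, C_2 ≅ Z^12.

The boundary map ∂_1: C_1 → C_0 is given by ∂[p,q] = [q] − [p]. For instance
  ∂[2,6] = [6] − [2].
This gives a 7×18 integer matrix of rank 6; reducing to Smith normal form yields diagonal entries (1,1,1,1,1,1).

The boundary map ∂_2: C_2 → C_1 sends each 2-simplex [p,q,r] to [q,r] − [p,r] + [p,q]. For instance
  ∂[2,5,6] = [5,6] − [2,6] + [2,5],
  ∂[1,2,3] = [2,3] − [1,3] + [1,2].
This gives a 18×12 integer matrix of rank 12; reducing to Smith normal form yields diagonal entries (1,1,1,1,1,1,1,1,1,1,1,2).

From H_k ≅ ker(∂_k) / im(∂_{k+1}) we obtain:

  H_0: rank C_0 − rank ∂_1 = 7 − 6 = 1, and the invariant factors of ∂_1 are all 1, so H_0 ≅ Z.
  H_1: rank ker ∂_1 − rank ∂_2 = (18 − 6) − 12 = 0, and ∂_2 has invariant factor 2 > 1, so H_1 ≅ Z/2.
  H_2: rank ker ∂_2 − rank ∂_3 = (12 − 12) − 0 = 0, and there is no ∂_3, so H_2 ≅ 0.

As a check, the Euler characteristic is 7 − 18 + 12 = 1, which agrees with 1 − 0 + 0 = 1.
(K is a triangulation of the real projective plane RP^2.)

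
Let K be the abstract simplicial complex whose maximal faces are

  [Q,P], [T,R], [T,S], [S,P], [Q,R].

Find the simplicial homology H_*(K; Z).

Take the total order P < Q < R < S < T on the vertex set. Then K (dimension 1) consists of the simplices:

  0-simplices (5): P, Q, R, S, T
  1-simplices (5): PQ, PS, QR, RT, ST

Hence C_0 ≅ Z^5, C_1 ≅ Z^5.

Boundary ∂_1: C_1 → C_0 maps an edge to its endpoints' difference, ∂[p,q] = q − p.
The 5×5 boundary matrix has rank 4 and Smith normal form diag(1,1,1,1).

Computing H_k = (kernel of ∂_k) / (image of ∂_{k+1}):

  H_0: rank C_0 − rank ∂_1 = 5 − 4 = 1, and the invariant factors of ∂_1 are all 1, so H_0 ≅ Z.
  H_1: rank ker ∂_1 − rank ∂_2 = (5 − 4) − 0 = 1, and there is no ∂_2, so H_1 ≅ Z.

H_0 = Z,  H_1 = Z.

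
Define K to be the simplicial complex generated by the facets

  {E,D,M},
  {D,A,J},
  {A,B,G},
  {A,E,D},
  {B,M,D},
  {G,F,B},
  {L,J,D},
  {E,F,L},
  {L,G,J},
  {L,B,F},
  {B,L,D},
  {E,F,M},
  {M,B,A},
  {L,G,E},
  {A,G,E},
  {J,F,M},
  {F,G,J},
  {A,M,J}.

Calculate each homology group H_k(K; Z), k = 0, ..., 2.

Take the total order A < B < D < E < F < G < J < L < M on the vertex set. Then K (dimension 2) consists of the simplices:

  0-simplices (9): A, B, D, E, F, G, J, L, M
  1-simplices (27): AB, AD, AE, AG, AJ, AM, BD, BF, BG, BL, BM, DE, DJ, DL, DM, EF, EG, EL, EM, FG, FJ, FL, FM, GJ, GL, JL, JM
  2-simplices (18): ABG, ABM, ADE, ADJ, AEG, AJM, BDL, BDM, BFG, BFL, DEM, DJL, EFL, EFM, EGL, FGJ, FJM, GJL

giving chain groups C_0 ≅ Z^9, C_1 ≅ Z^27, C_2 ≅ Z^18.

Boundary ∂_1: C_1 → C_0 sends each edge [p,q] (with p < q) to q − p. For instance
  ∂DL = L − D.
The 9×27 boundary matrix has rank 8 and Smith normal form diag(1,1,1,1,1,1,1,1).

∂_2: C_2 → C_1 sends each 2-simplex [p,q,r] to [q,r] − [p,r] + [p,q]. For instance
  ∂GJL = JL − GL + GJ,
  ∂FJM = JM − FM + FJ.
The 27×18 boundary matrix has rank 18 and Smith normal form diag(1,1,1,1,1,1,1,1,1,1,1,1,1,1,1,1,1,2).

Reading off H_k = ker ∂_k / im ∂_{k+1}:

  H_0: rank C_0 − rank ∂_1 = 9 − 8 = 1, and the invariant factors of ∂_1 are all 1, so H_0 ≅ Z.
  H_1: rank ker ∂_1 − rank ∂_2 = (27 − 8) − 18 = 1, and ∂_2 has invariant factor 2 > 1, so H_1 ≅ Z × Z/2.
  H_2: rank ker ∂_2 − rank ∂_3 = (18 − 18) − 0 = 0, and there is no ∂_3, so H_2 ≅ 0.

H_0 ≅ Z,  H_1 ≅ Z × Z/2,  H_2 = 0.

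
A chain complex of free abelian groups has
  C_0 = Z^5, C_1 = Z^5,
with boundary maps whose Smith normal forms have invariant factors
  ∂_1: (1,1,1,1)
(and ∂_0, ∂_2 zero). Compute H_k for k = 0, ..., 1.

H_0 ≅ Z,  H_1 ≅ Z.

H_0: b_0 = 5 − 0 − 4 = 1; torsion from ∂_1 factors > 1: none. So H_0 ≅ Z.
H_1: b_1 = 5 − 4 − 0 = 1; torsion from ∂_2 factors > 1: none. So H_1 ≅ Z.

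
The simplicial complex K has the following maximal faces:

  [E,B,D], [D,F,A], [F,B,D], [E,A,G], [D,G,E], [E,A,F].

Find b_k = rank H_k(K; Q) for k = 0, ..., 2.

We work with the vertex ordering A < B < D < E < F < G. The simplices of K, each written with vertices in increasing order, are:

  0-simplices (6): A, B, D, E, F, G
  1-simplices (12): AD, AE, AF, AG, BD, BE, BF, DE, DF, DG, EF, EG
  2-simplices (6): ADF, AEF, AEG, BDE, BDF, DEG

so the chain groups are C_0 ≅ Z^6, C_1 ≅ Z^12, C_2 ≅ Z^6.

∂_1: C_1 → C_0 maps an edge to its endpoints' difference, ∂[p,q] = q − p. For instance
  ∂BD = D − B.
This gives a 6×12 integer matrix of rank 5; reducing to Smith normal form yields diagonal entries (1,1,1,1,1).

The boundary map ∂_2: C_2 → C_1 maps a triangle to the signed sum of its edges. For instance
  ∂BDF = DF − BF + BD,
  ∂AEG = EG − AG + AE.
This gives a 12×6 integer matrix of rank 6; reducing to Smith normal form yields diagonal entries (1,1,1,1,1,1).

From H_k ≅ ker(∂_k) / im(∂_{k+1}) we obtain:

  H_0: rank C_0 − rank ∂_1 = 6 − 5 = 1, and the invariant factors of ∂_1 are all 1, so H_0 ≅ Z.
  H_1: rank ker ∂_1 − rank ∂_2 = (12 − 5) − 6 = 1, and the invariant factors of ∂_2 are all 1, so H_1 ≅ Z.
  H_2: rank ker ∂_2 − rank ∂_3 = (6 − 6) − 0 = 0, and there is no ∂_3, so H_2 ≅ 0.

As a check, the Euler characteristic is 6 − 12 + 6 = 0, which agrees with 1 − 1 + 0 = 0.

Hence the Betti numbers are b_0 = 1, b_1 = 1, b_2 = 0.

b_0 = 1, b_1 = 1, b_2 = 0.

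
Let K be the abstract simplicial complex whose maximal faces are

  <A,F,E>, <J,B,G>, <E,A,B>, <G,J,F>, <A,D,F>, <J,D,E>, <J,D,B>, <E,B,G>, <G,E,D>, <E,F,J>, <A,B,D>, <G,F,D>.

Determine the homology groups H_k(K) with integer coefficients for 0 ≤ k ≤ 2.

H_0 ≅ Z,  H_1 ≅ Z/2,  H_2 = 0.

Order the vertices as A < B < D < E < F < G < J. Listing each simplex with vertices in this order, K has dimension 2 with simplices:

  0-simplices (7): A, B, D, E, F, G, J
  1-simplices (18): AB, AD, AE, AF, BD, BE, BG, BJ, DE, DF, DG, DJ, EF, EG, EJ, FG, FJ, GJ
  2-simplices (12): ABD, ABE, ADF, AEF, BDJ, BEG, BGJ, DEG, DEJ, DFG, EFJ, FGJ

so the chain groups are C_0 ≅ Z^7, C_1 ≅ Z^18, C_2 ≅ Z^12.

∂_1: C_1 → C_0 sends each edge [p,q] (with p < q) to q − p. For instance
  ∂DE = E − D.
The resulting 7×18 matrix has rank 6, and its Smith normal form has invariant factors (1,1,1,1,1,1).

∂_2: C_2 → C_1 sends each 2-simplex [p,q,r] to [q,r] − [p,r] + [p,q]. For instance
  ∂BDJ = DJ − BJ + BD,
  ∂DEJ = EJ − DJ + DE.
The 18×12 boundary matrix has rank 12 and Smith normal form diag(1,1,1,1,1,1,1,1,1,1,1,2).

Now H_k = ker ∂_k / im ∂_{k+1}, so:

  H_0: rank C_0 − rank ∂_1 = 7 − 6 = 1, and the invariant factors of ∂_1 are all 1, so H_0 = Z.
  H_1: rank ker ∂_1 − rank ∂_2 = (18 − 6) − 12 = 0, and ∂_2 has invariant factor 2 > 1, so H_1 = Z/2.
  H_2: rank ker ∂_2 − rank ∂_3 = (12 − 12) − 0 = 0, and there is no ∂_3, so H_2 = 0.

As a check, the Euler characteristic is 7 − 18 + 12 = 1, which agrees with 1 − 0 + 0 = 1.
(K is a triangulation of the real projective plane RP^2.)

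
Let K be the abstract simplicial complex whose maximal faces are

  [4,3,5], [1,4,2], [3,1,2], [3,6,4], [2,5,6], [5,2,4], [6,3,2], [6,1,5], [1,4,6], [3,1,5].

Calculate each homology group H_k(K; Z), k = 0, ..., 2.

We work with the vertex ordering 1 < 2 < 3 < 4 < 5 < 6. The simplices of K, each written with vertices in increasing order, are:

  0-simplices (6): [1], [2], [3], [4], [5], [6]
  1-simplices (15): [1,2], [1,3], [1,4], [1,5], [1,6], [2,3], [2,4], [2,5], [2,6], [3,4], [3,5], [3,6], [4,5], [4,6], [5,6]
  2-simplices (10): [1,2,3], [1,2,4], [1,3,5], [1,4,6], [1,5,6], [2,3,6], [2,4,5], [2,5,6], [3,4,5], [3,4,6]

Hence C_0 ≅ Z^6, C_1 ≅ Z^15, C_2 ≅ Z^10.

The boundary map ∂_1: C_1 → C_0 maps an edge to its endpoints' difference, ∂[p,q] = q − p. For instance
  ∂[4,5] = [5] − [4].
As a 6×15 matrix over Z this has rank 5, with invariant factors (1,1,1,1,1).

The boundary map ∂_2: C_2 → C_1 acts by ∂[p,q,r] = [q,r] − [p,r] + [p,q]. For instance
  ∂[2,4,5] = [4,5] − [2,5] + [2,4],
  ∂[1,4,6] = [4,6] − [1,6] + [1,4].
The resulting 15×10 matrix has rank 10, and its Smith normal form has invariant factors (1,1,1,1,1,1,1,1,1,2).

Reading off H_k = ker ∂_k / im ∂_{k+1}:

  H_0: rank C_0 − rank ∂_1 = 6 − 5 = 1, and the invariant factors of ∂_1 are all 1, so H_0 ≅ Z.
  H_1: rank ker ∂_1 − rank ∂_2 = (15 − 5) − 10 = 0, and ∂_2 has invariant factor 2 > 1, so H_1 ≅ Z/2.
  H_2: rank ker ∂_2 − rank ∂_3 = (10 − 10) − 0 = 0, and there is no ∂_3, so H_2 ≅ 0.

H_0 ≅ Z,  H_1 ≅ Z/2,  H_2 = 0.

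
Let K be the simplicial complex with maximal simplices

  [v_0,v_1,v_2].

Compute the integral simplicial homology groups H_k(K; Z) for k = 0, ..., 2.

Take the total order v_0 < v_1 < v_2 on the vertex set. Then K (dimension 2) consists of the simplices:

  0-simplices (3): [v_0], [v_1], [v_2]
  1-simplices (3): [v_0,v_1], [v_0,v_2], [v_1,v_2]
  2-simplices (1): [v_0,v_1,v_2]

giving chain groups C_0 ≅ Z^3, C_1 ≅ Z^3, C_2 ≅ Z^1.

∂_1: C_1 → C_0 sends each edge [p,q] (with p < q) to q − p. For instance
  ∂[v_1,v_2] = [v_2] − [v_1].
As a 3×3 matrix over Z this has rank 2, with invariant factors (1,1).

The boundary map ∂_2: C_2 → C_1 acts by ∂[p,q,r] = [q,r] − [p,r] + [p,q]. For instance
  ∂[v_0,v_1,v_2] = [v_1,v_2] − [v_0,v_2] + [v_0,v_1].
The resulting 3×1 matrix has rank 1, and its Smith normal form has invariant factors (1).

Reading off H_k = ker ∂_k / im ∂_{k+1}:

  H_0: rank C_0 − rank ∂_1 = 3 − 2 = 1, and the invariant factors of ∂_1 are all 1, so H_0 ≅ Z.
  H_1: rank ker ∂_1 − rank ∂_2 = (3 − 2) − 1 = 0, and the invariant factors of ∂_2 are all 1, so H_1 ≅ 0.
  H_2: rank ker ∂_2 − rank ∂_3 = (1 − 1) − 0 = 0, and there is no ∂_3, so H_2 ≅ 0.

H_0 = Z,  H_1 = 0,  H_2 = 0.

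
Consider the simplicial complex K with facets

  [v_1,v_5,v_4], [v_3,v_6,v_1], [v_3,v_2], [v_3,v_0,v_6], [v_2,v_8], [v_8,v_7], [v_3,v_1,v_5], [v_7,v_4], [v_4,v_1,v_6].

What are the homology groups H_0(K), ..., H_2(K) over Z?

We work with the vertex ordering v_0 < v_1 < v_2 < v_3 < v_4 < v_5 < v_6 < v_7 < v_8. The simplices of K, each written with vertices in increasing order, are:

  0-simplices (9): [v_0], [v_1], [v_2], [v_3], [v_4], [v_5], [v_6], [v_7], [v_8]
  1-simplices (14): [v_0,v_3], [v_0,v_6], [v_1,v_3], [v_1,v_4], [v_1,v_5], [v_1,v_6], [v_2,v_3], [v_2,v_8], [v_3,v_5], [v_3,v_6], [v_4,v_5], [v_4,v_6], [v_4,v_7], [v_7,v_8]
  2-simplices (5): [v_0,v_3,v_6], [v_1,v_3,v_5], [v_1,v_3,v_6], [v_1,v_4,v_5], [v_1,v_4,v_6]

so the chain groups are C_0 ≅ Z^9, C_1 ≅ Z^14, C_2 ≅ Z^5.

Boundary ∂_1: C_1 → C_0 is given by ∂[p,q] = [q] − [p].
As a 9×14 matrix over Z this has rank 8, with invariant factors (1,1,1,1,1,1,1,1).

Boundary ∂_2: C_2 → C_1 sends each 2-simplex [p,q,r] to [q,r] − [p,r] + [p,q]. For instance
  ∂[v_1,v_4,v_5] = [v_4,v_5] − [v_1,v_5] + [v_1,v_4],
  ∂[v_1,v_3,v_6] = [v_3,v_6] − [v_1,v_6] + [v_1,v_3].
The resulting 14×5 matrix has rank 5, and its Smith normal form has invariant factors (1,1,1,1,1).

Now H_k = ker ∂_k / im ∂_{k+1}, so:

  H_0: rank C_0 − rank ∂_1 = 9 − 8 = 1, and the invariant factors of ∂_1 are all 1, so H_0 = Z.
  H_1: rank ker ∂_1 − rank ∂_2 = (14 − 8) − 5 = 1, and the invariant factors of ∂_2 are all 1, so H_1 = Z.
  H_2: rank ker ∂_2 − rank ∂_3 = (5 − 5) − 0 = 0, and there is no ∂_3, so H_2 = 0.

As a check, the Euler characteristic is 9 − 14 + 5 = 0, which agrees with 1 − 1 + 0 = 0.

H_0 ≅ Z,  H_1 ≅ Z,  H_2 = 0.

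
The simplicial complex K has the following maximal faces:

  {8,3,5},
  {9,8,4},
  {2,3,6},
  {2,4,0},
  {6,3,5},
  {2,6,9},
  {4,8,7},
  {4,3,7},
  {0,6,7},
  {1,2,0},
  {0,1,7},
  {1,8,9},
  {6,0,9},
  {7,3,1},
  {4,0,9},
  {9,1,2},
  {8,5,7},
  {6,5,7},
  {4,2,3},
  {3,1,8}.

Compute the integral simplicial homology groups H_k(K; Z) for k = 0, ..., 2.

H_0 ≅ Z,  H_1 ≅ Z × Z/2,  H_2 = 0.

Take the total order 0 < 1 < 2 < 3 < 4 < 5 < 6 < 7 < 8 < 9 on the vertex set. Then K (dimension 2) consists of the simplices:

  0-simplices (10): [0], [1], [2], [3], [4], [5], [6], [7], [8], [9]
  1-simplices (30): (30 of them)
  2-simplices (20): (20 of them)

Hence C_0 ≅ Z^10, C_1 ≅ Z^30, C_2 ≅ Z^20.

Boundary ∂_1: C_1 → C_0 maps an edge to its endpoints' difference, ∂[p,q] = q − p. For instance
  ∂[0,6] = [6] − [0].
This gives a 10×30 integer matrix of rank 9; reducing to Smith normal form yields diagonal entries (1,1,1,1,1,1,1,1,1).

The boundary map ∂_2: C_2 → C_1 acts by ∂[p,q,r] = [q,r] − [p,r] + [p,q]. For instance
  ∂[1,3,8] = [3,8] − [1,8] + [1,3],
  ∂[0,1,7] = [1,7] − [0,7] + [0,1].
As a 30×20 matrix over Z this has rank 20, with invariant factors (1,1,1,1,1,1,1,1,1,1,1,1,1,1,1,1,1,1,1,2).

Reading off H_k = ker ∂_k / im ∂_{k+1}:

  H_0: rank C_0 − rank ∂_1 = 10 − 9 = 1, and the invariant factors of ∂_1 are all 1, so H_0 ≅ Z.
  H_1: rank ker ∂_1 − rank ∂_2 = (30 − 9) − 20 = 1, and ∂_2 has invariant factor 2 > 1, so H_1 ≅ Z × Z/2.
  H_2: rank ker ∂_2 − rank ∂_3 = (20 − 20) − 0 = 0, and there is no ∂_3, so H_2 ≅ 0.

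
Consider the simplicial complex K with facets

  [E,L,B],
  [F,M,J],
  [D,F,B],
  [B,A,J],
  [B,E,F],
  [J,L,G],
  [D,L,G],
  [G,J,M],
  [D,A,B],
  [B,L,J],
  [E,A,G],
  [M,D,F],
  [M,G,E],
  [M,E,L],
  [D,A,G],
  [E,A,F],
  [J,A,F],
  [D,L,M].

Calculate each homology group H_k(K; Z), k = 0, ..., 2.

H_0 = Z,  H_1 = Z ⊕ Z/2Z,  H_2 = 0.

Fix the vertex order A < B < D < E < F < G < J < L < M and write every simplex with vertices in increasing order. Then dim K = 2 and the simplices of K are:

  0-simplices (9): A, B, D, E, F, G, J, L, M
  1-simplices (27): AB, AD, AE, AF, AG, AJ, BD, BE, BF, BJ, BL, DF, DG, DL, DM, EF, EG, EL, EM, FJ, FM, GJ, GL, GM, JL, JM, LM
  2-simplices (18): ABD, ABJ, ADG, AEF, AEG, AFJ, BDF, BEF, BEL, BJL, DFM, DGL, DLM, EGM, ELM, FJM, GJL, GJM

Hence C_0 ≅ Z^9, C_1 ≅ Z^27, C_2 ≅ Z^18.

∂_1: C_1 → C_0 sends each edge [p,q] (with p < q) to q − p. For instance
  ∂AD = D − A.
As a 9×27 matrix over Z this has rank 8, with invariant factors (1,1,1,1,1,1,1,1).

∂_2: C_2 → C_1 sends each 2-simplex [p,q,r] to [q,r] − [p,r] + [p,q]. For instance
  ∂ABJ = BJ − AJ + AB,
  ∂BEF = EF − BF + BE.
The resulting 27×18 matrix has rank 18, and its Smith normal form has invariant factors (1,1,1,1,1,1,1,1,1,1,1,1,1,1,1,1,1,2).

Computing H_k = (kernel of ∂_k) / (image of ∂_{k+1}):

  H_0: rank C_0 − rank ∂_1 = 9 − 8 = 1, and the invariant factors of ∂_1 are all 1, so H_0 ≅ Z.
  H_1: rank ker ∂_1 − rank ∂_2 = (27 − 8) − 18 = 1, and ∂_2 has invariant factor 2 > 1, so H_1 ≅ Z ⊕ Z/2Z.
  H_2: rank ker ∂_2 − rank ∂_3 = (18 − 18) − 0 = 0, and there is no ∂_3, so H_2 ≅ 0.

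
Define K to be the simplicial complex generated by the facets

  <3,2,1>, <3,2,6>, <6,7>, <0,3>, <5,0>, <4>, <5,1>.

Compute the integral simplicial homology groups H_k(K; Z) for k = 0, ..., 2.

H_0 ≅ Z^2,  H_1 ≅ Z,  H_2 = 0.

We work with the vertex ordering 0 < 1 < 2 < 3 < 4 < 5 < 6 < 7. The simplices of K, each written with vertices in increasing order, are:

  0-simplices (8): [0], [1], [2], [3], [4], [5], [6], [7]
  1-simplices (9): [0,3], [0,5], [1,2], [1,3], [1,5], [2,3], [2,6], [3,6], [6,7]
  2-simplices (2): [1,2,3], [2,3,6]

so the chain groups are C_0 ≅ Z^8, C_1 ≅ Z^9, C_2 ≅ Z^2.

∂_1: C_1 → C_0 is given by ∂[p,q] = [q] − [p].
The resulting 8×9 matrix has rank 6, and its Smith normal form has invariant factors (1,1,1,1,1,1).

∂_2: C_2 → C_1 sends each 2-simplex [p,q,r] to [q,r] − [p,r] + [p,q]. For instance
  ∂[1,2,3] = [2,3] − [1,3] + [1,2],
  ∂[2,3,6] = [3,6] − [2,6] + [2,3].
The 9×2 boundary matrix has rank 2 and Smith normal form diag(1,1).

Computing H_k = (kernel of ∂_k) / (image of ∂_{k+1}):

  H_0: rank C_0 − rank ∂_1 = 8 − 6 = 2, and the invariant factors of ∂_1 are all 1, so H_0 ≅ Z^2.
  H_1: rank ker ∂_1 − rank ∂_2 = (9 − 6) − 2 = 1, and the invariant factors of ∂_2 are all 1, so H_1 ≅ Z.
  H_2: rank ker ∂_2 − rank ∂_3 = (2 − 2) − 0 = 0, and there is no ∂_3, so H_2 ≅ 0.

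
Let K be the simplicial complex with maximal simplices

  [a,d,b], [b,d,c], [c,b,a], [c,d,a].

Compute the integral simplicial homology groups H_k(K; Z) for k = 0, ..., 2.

H_0 = Z,  H_1 = 0,  H_2 = Z.

We work with the vertex ordering a < b < c < d. The simplices of K, each written with vertices in increasing order, are:

  0-simplices (4): a, b, c, d
  1-simplices (6): ab, ac, ad, bc, bd, cd
  2-simplices (4): abc, abd, acd, bcd

giving chain groups C_0 ≅ Z^4, C_1 ≅ Z^6, C_2 ≅ Z^4.

Boundary ∂_1: C_1 → C_0 maps an edge to its endpoints' difference, ∂[p,q] = q − p.
The 4×6 boundary matrix has rank 3 and Smith normal form diag(1,1,1).

∂_2: C_2 → C_1 maps a triangle to the signed sum of its edges. For instance
  ∂abc = bc − ac + ab,
  ∂bcd = cd − bd + bc.
The 6×4 boundary matrix has rank 3 and Smith normal form diag(1,1,1).

Reading off H_k = ker ∂_k / im ∂_{k+1}:

  H_0: rank C_0 − rank ∂_1 = 4 − 3 = 1, and the invariant factors of ∂_1 are all 1, so H_0 ≅ Z.
  H_1: rank ker ∂_1 − rank ∂_2 = (6 − 3) − 3 = 0, and the invariant factors of ∂_2 are all 1, so H_1 ≅ 0.
  H_2: rank ker ∂_2 − rank ∂_3 = (4 − 3) − 0 = 1, and there is no ∂_3, so H_2 ≅ Z.

(K is a triangulation of the 2-sphere S^2.)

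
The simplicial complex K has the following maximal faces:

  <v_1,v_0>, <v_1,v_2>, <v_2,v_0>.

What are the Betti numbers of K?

b_0 = 1, b_1 = 1.

Take the total order v_0 < v_1 < v_2 on the vertex set. Then K (dimension 1) consists of the simplices:

  0-simplices (3): [v_0], [v_1], [v_2]
  1-simplices (3): [v_0,v_1], [v_0,v_2], [v_1,v_2]

giving chain groups C_0 ≅ Z^3, C_1 ≅ Z^3.

The boundary map ∂_1: C_1 → C_0 maps an edge to its endpoints' difference, ∂[p,q] = q − p.
As a 3×3 matrix over Z this has rank 2, with invariant factors (1,1).

From H_k ≅ ker(∂_k) / im(∂_{k+1}) we obtain:

  H_0: rank C_0 − rank ∂_1 = 3 − 2 = 1, and the invariant factors of ∂_1 are all 1, so H_0 = Z.
  H_1: rank ker ∂_1 − rank ∂_2 = (3 − 2) − 0 = 1, and there is no ∂_2, so H_1 = Z.

Hence the Betti numbers are b_0 = 1, b_1 = 1.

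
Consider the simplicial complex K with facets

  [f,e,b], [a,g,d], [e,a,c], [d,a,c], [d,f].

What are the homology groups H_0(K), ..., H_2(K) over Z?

H_0 ≅ Z,  H_1 ≅ Z,  H_2 = 0.

We work with the vertex ordering a < b < c < d < e < f < g. The simplices of K, each written with vertices in increasing order, are:

  0-simplices (7): a, b, c, d, e, f, g
  1-simplices (11): ac, ad, ae, ag, be, bf, cd, ce, df, dg, ef
  2-simplices (4): acd, ace, adg, bef

giving chain groups C_0 ≅ Z^7, C_1 ≅ Z^11, C_2 ≅ Z^4.

∂_1: C_1 → C_0 maps an edge to its endpoints' difference, ∂[p,q] = q − p. For instance
  ∂df = f − d.
The 7×11 boundary matrix has rank 6 and Smith normal form diag(1,1,1,1,1,1).

∂_2: C_2 → C_1 sends each 2-simplex [p,q,r] to [q,r] − [p,r] + [p,q]. For instance
  ∂adg = dg − ag + ad,
  ∂acd = cd − ad + ac.
This gives a 11×4 integer matrix of rank 4; reducing to Smith normal form yields diagonal entries (1,1,1,1).

Computing H_k = (kernel of ∂_k) / (image of ∂_{k+1}):

  H_0: rank C_0 − rank ∂_1 = 7 − 6 = 1, and the invariant factors of ∂_1 are all 1, so H_0 = Z.
  H_1: rank ker ∂_1 − rank ∂_2 = (11 − 6) − 4 = 1, and the invariant factors of ∂_2 are all 1, so H_1 = Z.
  H_2: rank ker ∂_2 − rank ∂_3 = (4 − 4) − 0 = 0, and there is no ∂_3, so H_2 = 0.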